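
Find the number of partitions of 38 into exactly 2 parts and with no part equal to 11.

18

They are:
1, 37
2, 36
3, 35
4, 34
5, 33
6, 32
7, 31
8, 30
9, 29
10, 28
12, 26
13, 25
14, 24
15, 23
16, 22
17, 21
18, 20
19, 19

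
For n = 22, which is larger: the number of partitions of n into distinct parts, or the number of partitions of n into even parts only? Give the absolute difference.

33

Partitions of 22 into distinct parts: 89.
Partitions of 22 into even parts only: 56.
|89 − 56| = 33.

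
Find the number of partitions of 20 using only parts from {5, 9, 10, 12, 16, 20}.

They are:
20
10 + 10
10 + 5 + 5
5 + 5 + 5 + 5

4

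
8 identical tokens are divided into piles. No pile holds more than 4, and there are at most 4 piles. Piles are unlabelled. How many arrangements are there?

Listing the qualifying partitions of 8:
4+4
4+3+1
4+2+2
4+2+1+1
3+3+2
3+3+1+1
3+2+2+1
2+2+2+2

8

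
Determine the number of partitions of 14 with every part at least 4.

Enumerating:
14
4+10
5+9
6+8
7+7
4+4+6
4+5+5

7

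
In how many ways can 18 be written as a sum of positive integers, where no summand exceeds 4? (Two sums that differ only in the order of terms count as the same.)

There are 84 such partitions.

84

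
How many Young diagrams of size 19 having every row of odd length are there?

54

There are too many to list fully; the first 12 (by largest part) are:
19
1,1,17
1,3,15
1,1,1,1,15
1,5,13
3,3,13
1,1,1,3,13
1,1,1,1,1,1,13
1,7,11
3,5,11
1,1,1,5,11
1,1,3,3,11
…and 42 more, for 54 total.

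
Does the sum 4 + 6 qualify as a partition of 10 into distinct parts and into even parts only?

Yes

The parts sum to 10, and the condition 'all summands are distinct' holds; the condition 'every summand is even' holds.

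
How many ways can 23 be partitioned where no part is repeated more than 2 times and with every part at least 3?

A partial list (first 12 by largest part):
23
3+20
4+19
5+18
6+17
3+3+17
7+16
3+4+16
8+15
3+5+15
4+4+15
9+14
…and 53 more, for 65 total.

65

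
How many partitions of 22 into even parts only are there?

56

There are too many to list fully; the first 12 (by largest part) are:
22
2 + 20
4 + 18
2 + 2 + 18
6 + 16
2 + 4 + 16
2 + 2 + 2 + 16
8 + 14
2 + 6 + 14
4 + 4 + 14
2 + 2 + 4 + 14
2 + 2 + 2 + 2 + 14
…and 44 more, for 56 total.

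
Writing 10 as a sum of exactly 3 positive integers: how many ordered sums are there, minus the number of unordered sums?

Ordered (compositions into 3 parts): C(9,2) = 36.
Unordered (partitions into 3 parts): 8.
Difference: 36 − 8 = 28.

28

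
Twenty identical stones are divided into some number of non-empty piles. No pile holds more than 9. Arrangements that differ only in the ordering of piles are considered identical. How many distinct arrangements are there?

Enumerating by decreasing first part gives 488 partitions in all.

488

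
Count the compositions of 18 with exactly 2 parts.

17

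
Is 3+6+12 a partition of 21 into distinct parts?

The parts sum to 21, and the condition 'all summands are distinct' holds.

Yes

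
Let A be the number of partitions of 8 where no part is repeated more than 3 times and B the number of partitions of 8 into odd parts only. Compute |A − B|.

10

Partitions of 8 where no part is repeated more than 3 times: 16.
Partitions of 8 into odd parts only: 6.
|16 − 6| = 10.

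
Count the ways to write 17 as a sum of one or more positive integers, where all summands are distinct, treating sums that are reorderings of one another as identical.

A partial list (first 12 by largest part):
17
16, 1
15, 2
14, 3
14, 2, 1
13, 4
13, 3, 1
12, 5
12, 4, 1
12, 3, 2
11, 6
11, 5, 1
…and 26 more, for 38 total.

38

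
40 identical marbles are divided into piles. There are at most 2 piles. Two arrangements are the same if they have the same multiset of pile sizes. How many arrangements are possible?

21

Enumerating:
40
39, 1
38, 2
37, 3
36, 4
35, 5
34, 6
33, 7
32, 8
31, 9
30, 10
29, 11
28, 12
27, 13
26, 14
25, 15
24, 16
23, 17
22, 18
21, 19
20, 20
That's 21 in total.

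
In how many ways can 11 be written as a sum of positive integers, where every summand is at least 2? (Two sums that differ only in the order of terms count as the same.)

14

They are:
11
9, 2
8, 3
7, 4
7, 2, 2
6, 5
6, 3, 2
5, 4, 2
5, 3, 3
5, 2, 2, 2
4, 4, 3
4, 3, 2, 2
3, 3, 3, 2
3, 2, 2, 2, 2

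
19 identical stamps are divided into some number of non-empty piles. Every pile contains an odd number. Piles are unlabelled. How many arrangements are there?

There are too many to list fully; the first 12 (by largest part) are:
19
17+1+1
15+3+1
15+1+1+1+1
13+5+1
13+3+3
13+3+1+1+1
13+1+1+1+1+1+1
11+7+1
11+5+3
11+5+1+1+1
11+3+3+1+1
…and 42 more, for 54 total.

54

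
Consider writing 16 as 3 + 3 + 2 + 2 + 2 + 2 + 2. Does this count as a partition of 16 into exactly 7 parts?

The parts sum to 16, and the condition 'there are exactly 7 summands' holds.

Yes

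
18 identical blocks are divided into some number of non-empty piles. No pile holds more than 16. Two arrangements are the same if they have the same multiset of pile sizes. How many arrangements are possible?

Counting exhaustively, 383 partitions satisfy the conditions.

383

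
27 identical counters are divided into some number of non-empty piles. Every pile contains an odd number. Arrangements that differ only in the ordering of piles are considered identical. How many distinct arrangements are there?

192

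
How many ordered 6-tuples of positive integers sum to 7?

By stars and bars with positive parts, the count is C(6,5) = 6.

6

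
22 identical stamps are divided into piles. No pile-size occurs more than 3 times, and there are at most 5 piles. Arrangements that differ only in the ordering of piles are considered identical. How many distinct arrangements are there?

250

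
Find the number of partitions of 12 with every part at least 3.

9

They are:
12
3+9
4+8
5+7
6+6
3+3+6
3+4+5
4+4+4
3+3+3+3
That's 9 in total.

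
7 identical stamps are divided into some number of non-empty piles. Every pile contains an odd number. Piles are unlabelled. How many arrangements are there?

5

Listing the qualifying partitions of 7:
7
5+1+1
3+3+1
3+1+1+1+1
1+1+1+1+1+1+1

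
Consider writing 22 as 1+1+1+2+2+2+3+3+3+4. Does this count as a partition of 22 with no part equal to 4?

No

The parts sum to 22, and the condition 'no summand equals 4' is violated.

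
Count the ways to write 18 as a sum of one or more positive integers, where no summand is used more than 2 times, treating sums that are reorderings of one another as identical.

135

Counting exhaustively, 135 partitions satisfy the conditions.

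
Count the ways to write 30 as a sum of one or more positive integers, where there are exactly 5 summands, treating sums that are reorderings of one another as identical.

Systematic enumeration (by largest part, then next-largest, …) yields 377.

377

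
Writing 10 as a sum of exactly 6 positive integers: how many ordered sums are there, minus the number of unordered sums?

Ordered (compositions into 6 parts): C(9,5) = 126.
Unordered (partitions into 6 parts): 5.
Difference: 126 − 5 = 121.

121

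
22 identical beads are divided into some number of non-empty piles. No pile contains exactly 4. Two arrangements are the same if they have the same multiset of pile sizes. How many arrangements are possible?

A full systematic count gives 617.

617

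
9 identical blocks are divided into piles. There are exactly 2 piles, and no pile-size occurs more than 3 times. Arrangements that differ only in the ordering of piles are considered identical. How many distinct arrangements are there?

4

They are:
1,8
2,7
3,6
4,5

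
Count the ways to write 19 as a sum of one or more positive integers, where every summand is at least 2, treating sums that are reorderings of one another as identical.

105

Direct enumeration gives 105 partitions.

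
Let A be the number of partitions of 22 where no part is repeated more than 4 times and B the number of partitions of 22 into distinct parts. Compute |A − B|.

539

Partitions of 22 where no part is repeated more than 4 times: 628.
Partitions of 22 into distinct parts: 89.
|628 − 89| = 539.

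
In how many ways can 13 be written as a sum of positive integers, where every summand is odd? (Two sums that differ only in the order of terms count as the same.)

18

The partitions of 13 that satisfy the conditions:
13
11,1,1
9,3,1
9,1,1,1,1
7,5,1
7,3,3
7,3,1,1,1
7,1,1,1,1,1,1
5,5,3
5,5,1,1,1
5,3,3,1,1
5,3,1,1,1,1,1
5,1,1,1,1,1,1,1,1
3,3,3,3,1
3,3,3,1,1,1,1
3,3,1,1,1,1,1,1,1
3,1,1,1,1,1,1,1,1,1,1
1,1,1,1,1,1,1,1,1,1,1,1,1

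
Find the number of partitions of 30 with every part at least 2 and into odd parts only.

A partial list (first 12 by largest part):
27 + 3
25 + 5
23 + 7
21 + 9
21 + 3 + 3 + 3
19 + 11
19 + 5 + 3 + 3
17 + 13
17 + 7 + 3 + 3
17 + 5 + 5 + 3
15 + 15
15 + 9 + 3 + 3
…and 28 more, for 40 total.

40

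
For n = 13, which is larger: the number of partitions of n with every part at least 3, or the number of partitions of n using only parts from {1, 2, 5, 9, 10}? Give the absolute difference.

Partitions of 13 with every part at least 3: 10.
Partitions of 13 using only parts from {1, 2, 5, 9, 10}: 19.
|10 − 19| = 9.

9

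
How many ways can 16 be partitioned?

Counting exhaustively, 231 partitions satisfy the conditions.

231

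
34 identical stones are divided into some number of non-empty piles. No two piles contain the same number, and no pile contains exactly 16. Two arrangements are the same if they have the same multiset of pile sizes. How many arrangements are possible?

Direct enumeration gives 467 partitions.

467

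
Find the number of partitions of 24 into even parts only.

There are 77 such partitions.

77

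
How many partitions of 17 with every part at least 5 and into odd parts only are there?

They are:
17
7 + 5 + 5
Counting gives 2.

2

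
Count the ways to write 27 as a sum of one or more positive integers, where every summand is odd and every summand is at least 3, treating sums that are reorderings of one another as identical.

A partial list (first 12 by largest part):
27
3, 3, 21
3, 5, 19
3, 7, 17
5, 5, 17
3, 9, 15
5, 7, 15
3, 3, 3, 3, 15
3, 11, 13
5, 9, 13
7, 7, 13
3, 3, 3, 5, 13
…and 15 more, for 27 total.

27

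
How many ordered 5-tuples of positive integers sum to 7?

By stars and bars with positive parts, the count is C(6,4) = 15.

15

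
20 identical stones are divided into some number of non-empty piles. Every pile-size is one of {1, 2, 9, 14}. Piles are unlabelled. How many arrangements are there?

Listing the qualifying partitions of 20:
14, 2, 2, 2
14, 2, 2, 1, 1
14, 2, 1, 1, 1, 1
14, 1, 1, 1, 1, 1, 1
9, 9, 2
9, 9, 1, 1
9, 2, 2, 2, 2, 2, 1
9, 2, 2, 2, 2, 1, 1, 1
9, 2, 2, 2, 1, 1, 1, 1, 1
9, 2, 2, 1, 1, 1, 1, 1, 1, 1
9, 2, 1, 1, 1, 1, 1, 1, 1, 1, 1
9, 1, 1, 1, 1, 1, 1, 1, 1, 1, 1, 1
2, 2, 2, 2, 2, 2, 2, 2, 2, 2
2, 2, 2, 2, 2, 2, 2, 2, 2, 1, 1
2, 2, 2, 2, 2, 2, 2, 2, 1, 1, 1, 1
2, 2, 2, 2, 2, 2, 2, 1, 1, 1, 1, 1, 1
2, 2, 2, 2, 2, 2, 1, 1, 1, 1, 1, 1, 1, 1
2, 2, 2, 2, 2, 1, 1, 1, 1, 1, 1, 1, 1, 1, 1
2, 2, 2, 2, 1, 1, 1, 1, 1, 1, 1, 1, 1, 1, 1, 1
2, 2, 2, 1, 1, 1, 1, 1, 1, 1, 1, 1, 1, 1, 1, 1, 1
2, 2, 1, 1, 1, 1, 1, 1, 1, 1, 1, 1, 1, 1, 1, 1, 1, 1
2, 1, 1, 1, 1, 1, 1, 1, 1, 1, 1, 1, 1, 1, 1, 1, 1, 1, 1
1, 1, 1, 1, 1, 1, 1, 1, 1, 1, 1, 1, 1, 1, 1, 1, 1, 1, 1, 1
Counting gives 23.

23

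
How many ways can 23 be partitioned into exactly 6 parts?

Enumerating by decreasing first part gives 163 partitions in all.

163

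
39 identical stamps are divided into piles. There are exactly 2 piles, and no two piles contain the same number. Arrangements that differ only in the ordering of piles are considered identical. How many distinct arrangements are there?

Enumerating:
38+1
37+2
36+3
35+4
34+5
33+6
32+7
31+8
30+9
29+10
28+11
27+12
26+13
25+14
24+15
23+16
22+17
21+18
20+19
Counting gives 19.

19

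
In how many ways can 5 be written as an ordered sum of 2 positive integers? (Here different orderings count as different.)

4

Equivalently, choose which 1 of the 4 gaps become plus signs: C(4,1) = 4.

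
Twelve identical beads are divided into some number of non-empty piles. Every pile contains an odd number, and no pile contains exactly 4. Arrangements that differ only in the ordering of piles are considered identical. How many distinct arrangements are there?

15

Enumerating:
1, 11
3, 9
1, 1, 1, 9
5, 7
1, 1, 3, 7
1, 1, 1, 1, 1, 7
1, 1, 5, 5
1, 3, 3, 5
1, 1, 1, 1, 3, 5
1, 1, 1, 1, 1, 1, 1, 5
3, 3, 3, 3
1, 1, 1, 3, 3, 3
1, 1, 1, 1, 1, 1, 3, 3
1, 1, 1, 1, 1, 1, 1, 1, 1, 3
1, 1, 1, 1, 1, 1, 1, 1, 1, 1, 1, 1
That's 15 in total.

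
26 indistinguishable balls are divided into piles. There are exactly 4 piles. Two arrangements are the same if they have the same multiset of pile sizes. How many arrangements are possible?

136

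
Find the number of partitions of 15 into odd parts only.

A partial list (first 12 by largest part):
15
1+1+13
1+3+11
1+1+1+1+11
1+5+9
3+3+9
1+1+1+3+9
1+1+1+1+1+1+9
1+7+7
3+5+7
1+1+1+5+7
1+1+3+3+7
…and 15 more, for 27 total.

27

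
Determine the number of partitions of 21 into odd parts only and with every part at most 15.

Counting exhaustively, 72 partitions satisfy the conditions.

72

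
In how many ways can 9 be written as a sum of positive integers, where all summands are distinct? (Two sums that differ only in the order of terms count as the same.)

8

They are:
9
8, 1
7, 2
6, 3
6, 2, 1
5, 4
5, 3, 1
4, 3, 2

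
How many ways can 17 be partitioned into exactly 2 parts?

8

Listing the qualifying partitions of 17:
16, 1
15, 2
14, 3
13, 4
12, 5
11, 6
10, 7
9, 8
That's 8 in total.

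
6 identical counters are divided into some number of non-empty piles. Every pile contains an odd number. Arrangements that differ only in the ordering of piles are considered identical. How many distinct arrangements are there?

4

Listing the qualifying partitions of 6:
5 + 1
3 + 3
3 + 1 + 1 + 1
1 + 1 + 1 + 1 + 1 + 1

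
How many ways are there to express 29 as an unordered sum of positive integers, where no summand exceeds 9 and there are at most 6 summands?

221

Systematic enumeration (by largest part, then next-largest, …) yields 221.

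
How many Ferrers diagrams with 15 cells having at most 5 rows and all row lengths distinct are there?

A partial list (first 12 by largest part):
15
1, 14
2, 13
3, 12
1, 2, 12
4, 11
1, 3, 11
5, 10
1, 4, 10
2, 3, 10
6, 9
1, 5, 9
…and 15 more, for 27 total.

27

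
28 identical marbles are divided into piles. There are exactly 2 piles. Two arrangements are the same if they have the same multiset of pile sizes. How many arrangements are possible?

Listing the qualifying partitions of 28:
27,1
26,2
25,3
24,4
23,5
22,6
21,7
20,8
19,9
18,10
17,11
16,12
15,13
14,14

14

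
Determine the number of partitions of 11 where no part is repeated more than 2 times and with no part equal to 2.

14

Enumerating:
11
10+1
9+1+1
8+3
7+4
7+3+1
6+5
6+4+1
6+3+1+1
5+5+1
5+4+1+1
5+3+3
4+4+3
4+3+3+1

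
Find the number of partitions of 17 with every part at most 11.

A full systematic count gives 278.

278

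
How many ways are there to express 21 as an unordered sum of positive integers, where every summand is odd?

76

There are 76 such partitions.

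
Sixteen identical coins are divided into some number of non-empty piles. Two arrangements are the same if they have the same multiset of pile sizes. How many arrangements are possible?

231

Enumerating by decreasing first part gives 231 partitions in all.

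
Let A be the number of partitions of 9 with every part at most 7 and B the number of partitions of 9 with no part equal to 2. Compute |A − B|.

13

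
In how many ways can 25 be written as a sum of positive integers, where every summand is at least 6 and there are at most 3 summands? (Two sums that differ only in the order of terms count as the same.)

16

Listing the qualifying partitions of 25:
25
6,19
7,18
8,17
9,16
10,15
11,14
12,13
6,6,13
6,7,12
6,8,11
7,7,11
6,9,10
7,8,10
7,9,9
8,8,9
Counting gives 16.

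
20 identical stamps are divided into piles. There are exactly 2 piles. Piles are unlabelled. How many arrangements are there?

10

They are:
19 + 1
18 + 2
17 + 3
16 + 4
15 + 5
14 + 6
13 + 7
12 + 8
11 + 9
10 + 10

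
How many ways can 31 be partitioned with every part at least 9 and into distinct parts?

9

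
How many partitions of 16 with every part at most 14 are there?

There are 229 such partitions.

229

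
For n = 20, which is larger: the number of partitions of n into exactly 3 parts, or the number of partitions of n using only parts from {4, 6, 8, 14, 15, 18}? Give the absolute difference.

27

Partitions of 20 into exactly 3 parts: 33.
Partitions of 20 using only parts from {4, 6, 8, 14, 15, 18}: 6.
|33 − 6| = 27.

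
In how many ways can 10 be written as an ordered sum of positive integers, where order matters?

512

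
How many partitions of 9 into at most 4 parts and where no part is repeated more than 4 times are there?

Listing the qualifying partitions of 9:
9
1 + 8
2 + 7
1 + 1 + 7
3 + 6
1 + 2 + 6
1 + 1 + 1 + 6
4 + 5
1 + 3 + 5
2 + 2 + 5
1 + 1 + 2 + 5
1 + 4 + 4
2 + 3 + 4
1 + 1 + 3 + 4
1 + 2 + 2 + 4
3 + 3 + 3
1 + 2 + 3 + 3
2 + 2 + 2 + 3
That's 18 in total.

18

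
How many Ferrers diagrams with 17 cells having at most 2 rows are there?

9

Listing the qualifying partitions of 17:
17
1+16
2+15
3+14
4+13
5+12
6+11
7+10
8+9
Counting gives 9.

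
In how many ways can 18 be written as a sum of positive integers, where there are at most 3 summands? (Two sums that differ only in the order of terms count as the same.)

A partial list (first 12 by largest part):
18
17, 1
16, 2
16, 1, 1
15, 3
15, 2, 1
14, 4
14, 3, 1
14, 2, 2
13, 5
13, 4, 1
13, 3, 2
…and 25 more, for 37 total.

37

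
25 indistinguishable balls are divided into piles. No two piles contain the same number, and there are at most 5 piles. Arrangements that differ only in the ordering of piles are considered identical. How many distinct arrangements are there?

137

Enumerating by decreasing first part gives 137 partitions in all.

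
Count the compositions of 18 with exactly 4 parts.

Place 3 bars in the 17 internal gaps of a row of 18 dots: C(17,3) = 680.

680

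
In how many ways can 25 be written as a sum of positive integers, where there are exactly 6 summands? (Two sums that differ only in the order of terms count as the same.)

235

Systematic enumeration (by largest part, then next-largest, …) yields 235.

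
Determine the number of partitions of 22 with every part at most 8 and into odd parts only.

There are too many to list fully; the first 12 (by largest part) are:
7, 7, 7, 1
7, 7, 5, 3
7, 7, 5, 1, 1, 1
7, 7, 3, 3, 1, 1
7, 7, 3, 1, 1, 1, 1, 1
7, 7, 1, 1, 1, 1, 1, 1, 1, 1
7, 5, 5, 5
7, 5, 5, 3, 1, 1
7, 5, 5, 1, 1, 1, 1, 1
7, 5, 3, 3, 3, 1
7, 5, 3, 3, 1, 1, 1, 1
7, 5, 3, 1, 1, 1, 1, 1, 1, 1
…and 30 more, for 42 total.

42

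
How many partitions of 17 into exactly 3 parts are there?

Enumerating:
1,1,15
1,2,14
1,3,13
2,2,13
1,4,12
2,3,12
1,5,11
2,4,11
3,3,11
1,6,10
2,5,10
3,4,10
1,7,9
2,6,9
3,5,9
4,4,9
1,8,8
2,7,8
3,6,8
4,5,8
3,7,7
4,6,7
5,5,7
5,6,6

24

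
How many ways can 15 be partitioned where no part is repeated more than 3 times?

105

A full systematic count gives 105.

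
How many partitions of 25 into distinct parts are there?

142

Enumerating by decreasing first part gives 142 partitions in all.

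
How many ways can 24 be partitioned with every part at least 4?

A partial list (first 12 by largest part):
24
20+4
19+5
18+6
17+7
16+8
16+4+4
15+9
15+5+4
14+10
14+6+4
14+5+5
…and 38 more, for 50 total.

50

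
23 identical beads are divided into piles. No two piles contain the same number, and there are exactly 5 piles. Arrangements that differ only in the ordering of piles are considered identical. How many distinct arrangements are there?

18

Enumerating:
13 + 4 + 3 + 2 + 1
12 + 5 + 3 + 2 + 1
11 + 6 + 3 + 2 + 1
11 + 5 + 4 + 2 + 1
10 + 7 + 3 + 2 + 1
10 + 6 + 4 + 2 + 1
10 + 5 + 4 + 3 + 1
9 + 8 + 3 + 2 + 1
9 + 7 + 4 + 2 + 1
9 + 6 + 5 + 2 + 1
9 + 6 + 4 + 3 + 1
9 + 5 + 4 + 3 + 2
8 + 7 + 5 + 2 + 1
8 + 7 + 4 + 3 + 1
8 + 6 + 5 + 3 + 1
8 + 6 + 4 + 3 + 2
7 + 6 + 5 + 4 + 1
7 + 6 + 5 + 3 + 2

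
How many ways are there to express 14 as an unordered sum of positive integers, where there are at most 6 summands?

90

There are 90 such partitions.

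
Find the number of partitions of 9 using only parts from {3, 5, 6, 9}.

The partitions of 9 that satisfy the conditions:
9
6,3
3,3,3
Counting gives 3.

3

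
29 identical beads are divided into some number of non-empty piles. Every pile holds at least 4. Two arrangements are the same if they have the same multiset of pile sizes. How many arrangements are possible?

115

Systematic enumeration (by largest part, then next-largest, …) yields 115.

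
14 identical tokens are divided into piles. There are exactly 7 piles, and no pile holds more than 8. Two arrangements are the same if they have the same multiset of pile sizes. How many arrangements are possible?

Enumerating:
1, 1, 1, 1, 1, 1, 8
1, 1, 1, 1, 1, 2, 7
1, 1, 1, 1, 1, 3, 6
1, 1, 1, 1, 2, 2, 6
1, 1, 1, 1, 1, 4, 5
1, 1, 1, 1, 2, 3, 5
1, 1, 1, 2, 2, 2, 5
1, 1, 1, 1, 2, 4, 4
1, 1, 1, 1, 3, 3, 4
1, 1, 1, 2, 2, 3, 4
1, 1, 2, 2, 2, 2, 4
1, 1, 1, 2, 3, 3, 3
1, 1, 2, 2, 2, 3, 3
1, 2, 2, 2, 2, 2, 3
2, 2, 2, 2, 2, 2, 2

15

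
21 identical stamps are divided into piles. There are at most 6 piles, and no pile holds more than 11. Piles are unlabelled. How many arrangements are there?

248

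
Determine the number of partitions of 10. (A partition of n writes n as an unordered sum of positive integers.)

42

A partial list (first 12 by largest part):
10
1,9
2,8
1,1,8
3,7
1,2,7
1,1,1,7
4,6
1,3,6
2,2,6
1,1,2,6
1,1,1,1,6
…and 30 more, for 42 total.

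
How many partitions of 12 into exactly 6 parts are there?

Enumerating:
1+1+1+1+1+7
1+1+1+1+2+6
1+1+1+1+3+5
1+1+1+2+2+5
1+1+1+1+4+4
1+1+1+2+3+4
1+1+2+2+2+4
1+1+1+3+3+3
1+1+2+2+3+3
1+2+2+2+2+3
2+2+2+2+2+2
That's 11 in total.

11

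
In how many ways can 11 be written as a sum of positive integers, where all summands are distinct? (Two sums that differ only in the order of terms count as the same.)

12

They are:
11
10 + 1
9 + 2
8 + 3
8 + 2 + 1
7 + 4
7 + 3 + 1
6 + 5
6 + 4 + 1
6 + 3 + 2
5 + 4 + 2
5 + 3 + 2 + 1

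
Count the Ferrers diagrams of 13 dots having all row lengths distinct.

Enumerating:
13
12, 1
11, 2
10, 3
10, 2, 1
9, 4
9, 3, 1
8, 5
8, 4, 1
8, 3, 2
7, 6
7, 5, 1
7, 4, 2
7, 3, 2, 1
6, 5, 2
6, 4, 3
6, 4, 2, 1
5, 4, 3, 1

18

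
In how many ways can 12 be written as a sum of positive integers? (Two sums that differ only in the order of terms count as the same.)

Direct enumeration gives 77 partitions.

77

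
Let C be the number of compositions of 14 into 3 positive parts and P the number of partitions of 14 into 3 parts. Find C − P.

62

Compositions: C(13,2) = 78.
Partitions of 14 into exactly 3 parts: 16.
Difference: 78 − 16 = 62.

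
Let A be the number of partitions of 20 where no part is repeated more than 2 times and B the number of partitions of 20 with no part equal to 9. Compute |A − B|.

369

Partitions of 20 where no part is repeated more than 2 times: 202.
Partitions of 20 with no part equal to 9: 571.
|202 − 571| = 369.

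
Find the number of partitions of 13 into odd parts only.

18

Enumerating:
13
11 + 1 + 1
9 + 3 + 1
9 + 1 + 1 + 1 + 1
7 + 5 + 1
7 + 3 + 3
7 + 3 + 1 + 1 + 1
7 + 1 + 1 + 1 + 1 + 1 + 1
5 + 5 + 3
5 + 5 + 1 + 1 + 1
5 + 3 + 3 + 1 + 1
5 + 3 + 1 + 1 + 1 + 1 + 1
5 + 1 + 1 + 1 + 1 + 1 + 1 + 1 + 1
3 + 3 + 3 + 3 + 1
3 + 3 + 3 + 1 + 1 + 1 + 1
3 + 3 + 1 + 1 + 1 + 1 + 1 + 1 + 1
3 + 1 + 1 + 1 + 1 + 1 + 1 + 1 + 1 + 1 + 1
1 + 1 + 1 + 1 + 1 + 1 + 1 + 1 + 1 + 1 + 1 + 1 + 1
Counting gives 18.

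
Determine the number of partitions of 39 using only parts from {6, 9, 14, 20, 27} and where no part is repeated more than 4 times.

2

Enumerating:
27,6,6
9,9,9,6,6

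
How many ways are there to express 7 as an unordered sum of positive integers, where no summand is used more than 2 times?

9

They are:
7
6,1
5,2
5,1,1
4,3
4,2,1
3,3,1
3,2,2
3,2,1,1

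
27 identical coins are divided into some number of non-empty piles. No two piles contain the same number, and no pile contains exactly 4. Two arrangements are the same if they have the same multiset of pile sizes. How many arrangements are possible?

A full systematic count gives 124.

124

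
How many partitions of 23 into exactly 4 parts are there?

There are 94 such partitions.

94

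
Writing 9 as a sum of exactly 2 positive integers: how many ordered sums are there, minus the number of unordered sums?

4

Ordered (compositions into 2 parts): C(8,1) = 8.
Unordered (partitions into 2 parts): 4.
Difference: 8 − 4 = 4.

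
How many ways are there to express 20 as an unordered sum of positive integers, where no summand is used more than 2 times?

202

Direct enumeration gives 202 partitions.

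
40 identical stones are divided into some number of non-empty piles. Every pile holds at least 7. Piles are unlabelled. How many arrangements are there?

Direct enumeration gives 96 partitions.

96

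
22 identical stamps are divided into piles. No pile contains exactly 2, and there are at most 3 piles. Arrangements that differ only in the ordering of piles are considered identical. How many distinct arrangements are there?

41

A partial list (first 12 by largest part):
22
1,21
1,1,20
3,19
4,18
1,3,18
5,17
1,4,17
6,16
1,5,16
3,3,16
7,15
…and 29 more, for 41 total.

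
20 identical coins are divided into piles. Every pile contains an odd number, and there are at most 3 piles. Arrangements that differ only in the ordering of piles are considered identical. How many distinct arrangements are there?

The partitions of 20 that satisfy the conditions:
19,1
17,3
15,5
13,7
11,9

5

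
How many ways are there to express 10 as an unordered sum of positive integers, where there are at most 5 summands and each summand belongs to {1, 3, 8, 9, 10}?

They are:
10
9, 1
8, 1, 1
3, 3, 3, 1
Counting gives 4.

4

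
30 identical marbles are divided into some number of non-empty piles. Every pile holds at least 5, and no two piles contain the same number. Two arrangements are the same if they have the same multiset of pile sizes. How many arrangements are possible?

35

A partial list (first 12 by largest part):
30
25, 5
24, 6
23, 7
22, 8
21, 9
20, 10
19, 11
19, 6, 5
18, 12
18, 7, 5
17, 13
…and 23 more, for 35 total.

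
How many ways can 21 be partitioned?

There are 792 such partitions.

792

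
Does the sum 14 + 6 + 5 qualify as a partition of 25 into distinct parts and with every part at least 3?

Yes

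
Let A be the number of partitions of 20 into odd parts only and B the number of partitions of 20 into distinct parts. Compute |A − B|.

Partitions of 20 into odd parts only: 64.
Partitions of 20 into distinct parts: 64.
|64 − 64| = 0.

0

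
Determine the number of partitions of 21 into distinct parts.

76

Enumerating by decreasing first part gives 76 partitions in all.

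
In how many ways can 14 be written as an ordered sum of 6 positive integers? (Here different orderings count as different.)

1287

A composition of 14 into 6 positive parts is chosen by placing 5 dividers among the 13 gaps between 14 units: C(13,5) = 1287.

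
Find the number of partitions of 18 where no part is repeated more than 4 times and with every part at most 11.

234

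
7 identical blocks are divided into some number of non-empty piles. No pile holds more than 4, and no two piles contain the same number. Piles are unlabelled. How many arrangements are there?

They are:
4, 3
4, 2, 1

2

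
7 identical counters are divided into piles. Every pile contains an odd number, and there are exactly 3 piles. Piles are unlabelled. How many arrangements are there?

Listing the qualifying partitions of 7:
1+1+5
1+3+3
Counting gives 2.

2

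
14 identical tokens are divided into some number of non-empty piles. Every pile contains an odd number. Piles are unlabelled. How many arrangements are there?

22

Listing the qualifying partitions of 14:
13, 1
11, 3
11, 1, 1, 1
9, 5
9, 3, 1, 1
9, 1, 1, 1, 1, 1
7, 7
7, 5, 1, 1
7, 3, 3, 1
7, 3, 1, 1, 1, 1
7, 1, 1, 1, 1, 1, 1, 1
5, 5, 3, 1
5, 5, 1, 1, 1, 1
5, 3, 3, 3
5, 3, 3, 1, 1, 1
5, 3, 1, 1, 1, 1, 1, 1
5, 1, 1, 1, 1, 1, 1, 1, 1, 1
3, 3, 3, 3, 1, 1
3, 3, 3, 1, 1, 1, 1, 1
3, 3, 1, 1, 1, 1, 1, 1, 1, 1
3, 1, 1, 1, 1, 1, 1, 1, 1, 1, 1, 1
1, 1, 1, 1, 1, 1, 1, 1, 1, 1, 1, 1, 1, 1
That's 22 in total.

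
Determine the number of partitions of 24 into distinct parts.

Systematic enumeration (by largest part, then next-largest, …) yields 122.

122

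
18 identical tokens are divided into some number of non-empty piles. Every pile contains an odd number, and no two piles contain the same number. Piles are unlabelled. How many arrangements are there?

5

Enumerating:
1, 17
3, 15
5, 13
7, 11
1, 3, 5, 9
That's 5 in total.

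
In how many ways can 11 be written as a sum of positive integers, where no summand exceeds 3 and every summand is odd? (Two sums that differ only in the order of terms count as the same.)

4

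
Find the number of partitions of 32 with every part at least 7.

A partial list (first 12 by largest part):
32
25 + 7
24 + 8
23 + 9
22 + 10
21 + 11
20 + 12
19 + 13
18 + 14
18 + 7 + 7
17 + 15
17 + 8 + 7
…and 20 more, for 32 total.

32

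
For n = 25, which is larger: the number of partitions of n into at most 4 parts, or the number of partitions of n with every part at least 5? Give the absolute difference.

155

Partitions of 25 into at most 4 parts: 185.
Partitions of 25 with every part at least 5: 30.
|185 − 30| = 155.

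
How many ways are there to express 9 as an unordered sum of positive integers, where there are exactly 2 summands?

4

The partitions of 9 that satisfy the conditions:
1+8
2+7
3+6
4+5
Counting gives 4.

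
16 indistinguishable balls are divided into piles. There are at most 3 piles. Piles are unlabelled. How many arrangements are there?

30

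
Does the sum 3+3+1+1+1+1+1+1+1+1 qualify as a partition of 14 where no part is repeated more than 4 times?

No

The parts sum to 14, and the condition 'no summand is used more than 4 times' is violated.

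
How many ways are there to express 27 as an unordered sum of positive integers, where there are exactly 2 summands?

Enumerating:
1, 26
2, 25
3, 24
4, 23
5, 22
6, 21
7, 20
8, 19
9, 18
10, 17
11, 16
12, 15
13, 14
That's 13 in total.

13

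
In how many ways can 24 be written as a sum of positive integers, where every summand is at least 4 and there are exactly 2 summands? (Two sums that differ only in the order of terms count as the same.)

The partitions of 24 that satisfy the conditions:
4 + 20
5 + 19
6 + 18
7 + 17
8 + 16
9 + 15
10 + 14
11 + 13
12 + 12
That's 9 in total.

9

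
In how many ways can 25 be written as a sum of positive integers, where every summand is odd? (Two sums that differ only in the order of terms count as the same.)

A full systematic count gives 142.

142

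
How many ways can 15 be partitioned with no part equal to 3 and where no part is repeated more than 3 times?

57

There are too many to list fully; the first 12 (by largest part) are:
15
1+14
2+13
1+1+13
1+2+12
1+1+1+12
4+11
2+2+11
1+1+2+11
5+10
1+4+10
1+2+2+10
…and 45 more, for 57 total.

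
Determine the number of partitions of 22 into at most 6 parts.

391

Counting exhaustively, 391 partitions satisfy the conditions.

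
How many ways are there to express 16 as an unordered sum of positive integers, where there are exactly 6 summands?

35

There are too many to list fully; the first 12 (by largest part) are:
1, 1, 1, 1, 1, 11
1, 1, 1, 1, 2, 10
1, 1, 1, 1, 3, 9
1, 1, 1, 2, 2, 9
1, 1, 1, 1, 4, 8
1, 1, 1, 2, 3, 8
1, 1, 2, 2, 2, 8
1, 1, 1, 1, 5, 7
1, 1, 1, 2, 4, 7
1, 1, 1, 3, 3, 7
1, 1, 2, 2, 3, 7
1, 2, 2, 2, 2, 7
…and 23 more, for 35 total.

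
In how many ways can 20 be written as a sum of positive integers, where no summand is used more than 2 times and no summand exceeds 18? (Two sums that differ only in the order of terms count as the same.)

200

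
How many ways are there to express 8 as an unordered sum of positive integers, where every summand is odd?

6

The partitions of 8 that satisfy the conditions:
7, 1
5, 3
5, 1, 1, 1
3, 3, 1, 1
3, 1, 1, 1, 1, 1
1, 1, 1, 1, 1, 1, 1, 1
Counting gives 6.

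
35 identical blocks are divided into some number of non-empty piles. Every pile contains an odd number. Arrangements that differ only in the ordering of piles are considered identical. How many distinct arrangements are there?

A full systematic count gives 585.

585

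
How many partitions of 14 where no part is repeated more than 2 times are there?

57

A partial list (first 12 by largest part):
14
1+13
2+12
1+1+12
3+11
1+2+11
4+10
1+3+10
2+2+10
1+1+2+10
5+9
1+4+9
…and 45 more, for 57 total.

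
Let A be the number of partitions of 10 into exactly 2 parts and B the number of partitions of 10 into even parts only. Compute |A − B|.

Partitions of 10 into exactly 2 parts: 5.
Partitions of 10 into even parts only: 7.
|5 − 7| = 2.

2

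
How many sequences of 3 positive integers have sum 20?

A composition of 20 into 3 positive parts is chosen by placing 2 dividers among the 19 gaps between 20 units: C(19,2) = 171.

171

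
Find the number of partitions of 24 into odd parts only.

A full systematic count gives 122.

122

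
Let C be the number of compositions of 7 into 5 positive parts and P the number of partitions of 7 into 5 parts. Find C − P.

Ordered (compositions into 5 parts): C(6,4) = 15.
Unordered (partitions into 5 parts): 2.
Difference: 15 − 2 = 13.

13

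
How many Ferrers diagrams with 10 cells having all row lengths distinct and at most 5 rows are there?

10

Listing the qualifying partitions of 10:
10
9, 1
8, 2
7, 3
7, 2, 1
6, 4
6, 3, 1
5, 4, 1
5, 3, 2
4, 3, 2, 1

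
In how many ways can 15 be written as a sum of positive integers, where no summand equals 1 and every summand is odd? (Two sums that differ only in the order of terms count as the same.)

5

They are:
15
9, 3, 3
7, 5, 3
5, 5, 5
3, 3, 3, 3, 3
That's 5 in total.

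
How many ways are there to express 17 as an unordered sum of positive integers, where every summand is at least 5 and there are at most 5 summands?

The partitions of 17 that satisfy the conditions:
17
12+5
11+6
10+7
9+8
7+5+5
6+6+5

7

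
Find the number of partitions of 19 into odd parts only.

There are too many to list fully; the first 12 (by largest part) are:
19
17 + 1 + 1
15 + 3 + 1
15 + 1 + 1 + 1 + 1
13 + 5 + 1
13 + 3 + 3
13 + 3 + 1 + 1 + 1
13 + 1 + 1 + 1 + 1 + 1 + 1
11 + 7 + 1
11 + 5 + 3
11 + 5 + 1 + 1 + 1
11 + 3 + 3 + 1 + 1
…and 42 more, for 54 total.

54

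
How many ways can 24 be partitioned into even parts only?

Counting exhaustively, 77 partitions satisfy the conditions.

77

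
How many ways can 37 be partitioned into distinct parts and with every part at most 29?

741

Counting exhaustively, 741 partitions satisfy the conditions.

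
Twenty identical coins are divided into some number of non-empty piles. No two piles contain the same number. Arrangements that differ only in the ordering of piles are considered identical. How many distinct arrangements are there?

64

There are too many to list fully; the first 12 (by largest part) are:
20
19,1
18,2
17,3
17,2,1
16,4
16,3,1
15,5
15,4,1
15,3,2
14,6
14,5,1
…and 52 more, for 64 total.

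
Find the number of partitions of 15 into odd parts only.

27

There are too many to list fully; the first 12 (by largest part) are:
15
1+1+13
1+3+11
1+1+1+1+11
1+5+9
3+3+9
1+1+1+3+9
1+1+1+1+1+1+9
1+7+7
3+5+7
1+1+1+5+7
1+1+3+3+7
…and 15 more, for 27 total.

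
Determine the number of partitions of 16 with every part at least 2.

A partial list (first 12 by largest part):
16
14+2
13+3
12+4
12+2+2
11+5
11+3+2
10+6
10+4+2
10+3+3
10+2+2+2
9+7
…and 43 more, for 55 total.

55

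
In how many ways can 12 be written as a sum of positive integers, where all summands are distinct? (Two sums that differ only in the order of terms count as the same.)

15

They are:
12
11,1
10,2
9,3
9,2,1
8,4
8,3,1
7,5
7,4,1
7,3,2
6,5,1
6,4,2
6,3,2,1
5,4,3
5,4,2,1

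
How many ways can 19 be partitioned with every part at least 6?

The partitions of 19 that satisfy the conditions:
19
13+6
12+7
11+8
10+9
7+6+6
That's 6 in total.

6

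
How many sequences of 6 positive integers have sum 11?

252

Place 5 bars in the 10 internal gaps of a row of 11 dots: C(10,5) = 252.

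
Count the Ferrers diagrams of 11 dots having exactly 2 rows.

5

Enumerating:
10+1
9+2
8+3
7+4
6+5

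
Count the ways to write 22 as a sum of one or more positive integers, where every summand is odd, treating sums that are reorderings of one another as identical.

89

Enumerating by decreasing first part gives 89 partitions in all.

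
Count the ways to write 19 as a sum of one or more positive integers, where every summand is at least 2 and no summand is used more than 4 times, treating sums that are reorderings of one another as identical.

95

There are 95 such partitions.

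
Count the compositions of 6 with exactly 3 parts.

Equivalently, choose which 2 of the 5 gaps become plus signs: C(5,2) = 10.

10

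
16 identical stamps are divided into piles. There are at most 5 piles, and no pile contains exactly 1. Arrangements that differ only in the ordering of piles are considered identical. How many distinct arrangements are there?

A partial list (first 12 by largest part):
16
14 + 2
13 + 3
12 + 4
12 + 2 + 2
11 + 5
11 + 3 + 2
10 + 6
10 + 4 + 2
10 + 3 + 3
10 + 2 + 2 + 2
9 + 7
…and 35 more, for 47 total.

47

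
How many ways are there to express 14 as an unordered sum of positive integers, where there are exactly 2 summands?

They are:
1, 13
2, 12
3, 11
4, 10
5, 9
6, 8
7, 7
That's 7 in total.

7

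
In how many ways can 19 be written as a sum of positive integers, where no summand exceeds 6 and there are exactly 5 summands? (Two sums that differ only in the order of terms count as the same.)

Enumerating:
6+6+5+1+1
6+6+4+2+1
6+6+3+3+1
6+6+3+2+2
6+5+5+2+1
6+5+4+3+1
6+5+4+2+2
6+5+3+3+2
6+4+4+4+1
6+4+4+3+2
6+4+3+3+3
5+5+5+3+1
5+5+5+2+2
5+5+4+4+1
5+5+4+3+2
5+5+3+3+3
5+4+4+4+2
5+4+4+3+3
4+4+4+4+3
That's 19 in total.

19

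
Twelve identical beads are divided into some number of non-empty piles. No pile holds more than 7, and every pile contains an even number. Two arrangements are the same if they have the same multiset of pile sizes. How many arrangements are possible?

Listing the qualifying partitions of 12:
6,6
6,4,2
6,2,2,2
4,4,4
4,4,2,2
4,2,2,2,2
2,2,2,2,2,2

7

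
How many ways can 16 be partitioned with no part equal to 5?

A full systematic count gives 175.

175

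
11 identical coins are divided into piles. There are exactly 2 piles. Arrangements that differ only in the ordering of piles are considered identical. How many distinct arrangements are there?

5

Listing the qualifying partitions of 11:
10 + 1
9 + 2
8 + 3
7 + 4
6 + 5
That's 5 in total.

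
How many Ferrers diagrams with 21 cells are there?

Systematic enumeration (by largest part, then next-largest, …) yields 792.

792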